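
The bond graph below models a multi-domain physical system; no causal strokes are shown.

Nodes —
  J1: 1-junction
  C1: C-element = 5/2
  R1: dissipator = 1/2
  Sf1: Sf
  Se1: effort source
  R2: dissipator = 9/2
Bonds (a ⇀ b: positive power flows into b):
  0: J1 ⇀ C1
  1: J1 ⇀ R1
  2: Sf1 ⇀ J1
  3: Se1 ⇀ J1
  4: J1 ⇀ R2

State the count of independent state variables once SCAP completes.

β2 |Sf1  (Sf1 fixes flow; stroke at Sf1)
β3 |J1  (Se1 (Se) sets effort on bond)
β0 |J1  (1-jn J1 has f-setter on 2)
β1 |J1  (J1: bond 2 brought flow, rest push out)
β4 |J1  (common-f at J1 fixed by 2)

1  (C1 all integral)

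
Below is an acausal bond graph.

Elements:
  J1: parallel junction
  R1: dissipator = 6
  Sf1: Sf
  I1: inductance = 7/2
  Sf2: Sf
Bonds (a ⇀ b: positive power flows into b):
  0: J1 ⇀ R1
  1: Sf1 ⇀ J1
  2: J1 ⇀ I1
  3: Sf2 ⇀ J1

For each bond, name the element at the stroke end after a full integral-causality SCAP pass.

β1 →Sf1  (Sf1: flow source, stroke at near end)
β3 →Sf2  (Sf2 fixes flow; stroke at Sf2)
β2 →I1  (prefer integral on I1)
β0 →J1  (only one effort-in slot at J1)

bond 0 stroke→J1
bond 1 stroke→Sf1
bond 2 stroke→I1
bond 3 stroke→Sf2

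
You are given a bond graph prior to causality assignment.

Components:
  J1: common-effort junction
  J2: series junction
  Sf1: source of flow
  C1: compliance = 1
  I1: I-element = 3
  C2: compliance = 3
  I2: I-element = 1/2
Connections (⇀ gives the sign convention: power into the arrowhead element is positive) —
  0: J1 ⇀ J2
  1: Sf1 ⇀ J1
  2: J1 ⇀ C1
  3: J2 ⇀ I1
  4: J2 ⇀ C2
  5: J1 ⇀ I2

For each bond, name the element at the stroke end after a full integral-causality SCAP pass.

#0 |J2
#1 |Sf1
#2 |J1
#3 |I1
#4 |J2
#5 |I2

b1 →Sf1  (source Sf1 imposes f)
b2 →J1  (prefer integral on C1)
b0 →J2  (0-jn J1 has e-setter on 2)
b5 →I2  (J1 effort already set via bond 2)
b3 →I1  (I1: I, integral causality)
b4 →J2  (1-jn J2 has f-setter on 3)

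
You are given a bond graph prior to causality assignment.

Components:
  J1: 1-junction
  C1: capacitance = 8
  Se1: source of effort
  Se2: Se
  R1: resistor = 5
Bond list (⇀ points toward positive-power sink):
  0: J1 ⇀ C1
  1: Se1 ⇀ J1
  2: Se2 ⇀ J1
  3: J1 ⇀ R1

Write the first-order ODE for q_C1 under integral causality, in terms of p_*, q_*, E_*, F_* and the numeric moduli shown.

β1 stroke at J1  (Se1 fixes effort; stroke away)
β2 stroke at J1  (Se2: effort source, stroke at far end)
β0 stroke at J1  (C1: C, integral causality)
β3 stroke at R1  (only one flow-in slot at J1)

dq_C1/dt = E_Se1/5 + E_Se2/5 - q_C1/40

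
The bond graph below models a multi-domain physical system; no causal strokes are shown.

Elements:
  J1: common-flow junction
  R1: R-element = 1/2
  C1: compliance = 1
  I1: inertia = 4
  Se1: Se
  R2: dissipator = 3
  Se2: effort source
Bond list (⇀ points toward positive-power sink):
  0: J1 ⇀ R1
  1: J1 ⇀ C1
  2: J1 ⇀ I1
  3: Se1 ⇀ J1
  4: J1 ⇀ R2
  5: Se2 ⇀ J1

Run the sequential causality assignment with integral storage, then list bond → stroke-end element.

b3 |J1  (Se1: effort source, stroke at far end)
b5 |J1  (Se2: effort source, stroke at far end)
b1 |J1  (prefer integral on C1)
b2 |I1  (prefer integral on I1)
b0 |J1  (J1: bond 2 brought flow, rest push out)
b4 |J1  (J1 flow already set via bond 2)

bond 0 |J1
bond 1 |J1
bond 2 |I1
bond 3 |J1
bond 4 |J1
bond 5 |J1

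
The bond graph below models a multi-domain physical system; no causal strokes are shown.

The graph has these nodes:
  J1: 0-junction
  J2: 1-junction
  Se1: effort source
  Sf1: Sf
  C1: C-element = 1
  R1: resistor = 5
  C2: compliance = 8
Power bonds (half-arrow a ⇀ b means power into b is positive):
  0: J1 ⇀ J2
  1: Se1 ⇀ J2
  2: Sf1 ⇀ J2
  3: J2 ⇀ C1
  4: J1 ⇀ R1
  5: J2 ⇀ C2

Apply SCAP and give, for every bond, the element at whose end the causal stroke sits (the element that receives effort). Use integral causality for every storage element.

#0 stroke→J2
#1 stroke→J2
#2 stroke→Sf1
#3 stroke→J2
#4 stroke→J1
#5 stroke→J2

β1 stroke at J2  (Se1: effort source, stroke at far end)
β2 stroke at Sf1  (Sf1 (Sf) sets flow on bond)
β0 stroke at J2  (1-jn J2 has f-setter on 2)
β3 stroke at J2  (1-jn J2 has f-setter on 2)
β5 stroke at J2  (J2 flow already set via bond 2)
β4 stroke at J1  (closing 0-jn rule on J1)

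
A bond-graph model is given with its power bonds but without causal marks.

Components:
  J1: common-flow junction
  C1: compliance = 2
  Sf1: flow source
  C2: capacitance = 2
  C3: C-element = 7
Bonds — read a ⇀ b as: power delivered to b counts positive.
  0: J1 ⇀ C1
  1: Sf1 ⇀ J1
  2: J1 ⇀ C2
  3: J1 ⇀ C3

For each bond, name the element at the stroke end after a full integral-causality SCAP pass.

b0 →J1
b1 →Sf1
b2 →J1
b3 →J1

bond 1 stroke→Sf1  (source Sf1 imposes f)
bond 0 stroke→J1  (J1: bond 1 brought flow, rest push out)
bond 2 stroke→J1  (J1 flow already set via bond 1)
bond 3 stroke→J1  (J1 flow already set via bond 1)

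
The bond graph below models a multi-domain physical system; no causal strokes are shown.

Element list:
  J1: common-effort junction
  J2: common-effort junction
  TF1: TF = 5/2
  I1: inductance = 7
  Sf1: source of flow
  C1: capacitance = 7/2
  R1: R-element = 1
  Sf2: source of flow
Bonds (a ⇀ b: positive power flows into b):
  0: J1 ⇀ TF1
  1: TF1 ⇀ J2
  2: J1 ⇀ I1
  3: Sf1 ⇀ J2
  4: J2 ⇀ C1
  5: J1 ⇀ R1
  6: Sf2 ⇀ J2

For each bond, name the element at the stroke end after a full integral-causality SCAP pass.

b3 |Sf1  (Sf1: flow source, stroke at near end)
b6 |Sf2  (Sf2 (Sf) sets flow on bond)
b2 |I1  (I1: I, integral causality)
b4 |J2  (C1: C, integral causality)
b1 |TF1  (common-e at J2 fixed by 4)
b0 |J1  (TF1 one-in-one-out from 1)
b5 |R1  (0-jn J1 has e-setter on 0)

β0 stroke→J1
β1 stroke→TF1
β2 stroke→I1
β3 stroke→Sf1
β4 stroke→J2
β5 stroke→R1
β6 stroke→Sf2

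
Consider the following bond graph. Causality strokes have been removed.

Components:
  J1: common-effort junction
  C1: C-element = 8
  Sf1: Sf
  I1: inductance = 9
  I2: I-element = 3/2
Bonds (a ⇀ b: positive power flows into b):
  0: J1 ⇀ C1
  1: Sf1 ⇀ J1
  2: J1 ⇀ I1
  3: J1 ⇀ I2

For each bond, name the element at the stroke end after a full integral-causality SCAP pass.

bond 0 stroke→J1
bond 1 stroke→Sf1
bond 2 stroke→I1
bond 3 stroke→I2

bond 1 →Sf1  (Sf1 (Sf) sets flow on bond)
bond 0 →J1  (prefer integral on C1)
bond 2 →I1  (0-jn J1 has e-setter on 0)
bond 3 →I2  (common-e at J1 fixed by 0)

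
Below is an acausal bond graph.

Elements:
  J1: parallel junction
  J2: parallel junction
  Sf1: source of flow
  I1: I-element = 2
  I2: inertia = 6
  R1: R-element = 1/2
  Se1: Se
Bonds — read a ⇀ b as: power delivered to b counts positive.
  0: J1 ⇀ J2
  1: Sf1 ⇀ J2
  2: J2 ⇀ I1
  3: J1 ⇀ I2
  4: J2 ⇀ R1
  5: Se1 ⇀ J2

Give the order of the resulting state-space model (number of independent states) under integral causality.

bond 1 stroke→Sf1  (source Sf1 imposes f)
bond 5 stroke→J2  (Se1 fixes effort; stroke away)
bond 0 stroke→J1  (J2 effort already set via bond 5)
bond 2 stroke→I1  (J2: bond 5 brought effort, rest push out)
bond 4 stroke→R1  (J2 effort already set via bond 5)
bond 3 stroke→I2  (0-jn J1 has e-setter on 0)

2  (I1, I2 all integral)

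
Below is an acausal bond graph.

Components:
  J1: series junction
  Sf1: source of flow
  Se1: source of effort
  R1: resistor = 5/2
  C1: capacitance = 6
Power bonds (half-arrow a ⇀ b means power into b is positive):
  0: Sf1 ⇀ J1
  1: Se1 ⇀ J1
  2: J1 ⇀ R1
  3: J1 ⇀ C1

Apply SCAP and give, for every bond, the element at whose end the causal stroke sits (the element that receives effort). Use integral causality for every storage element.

#0 →Sf1  (Sf1 (Sf) sets flow on bond)
#1 →J1  (Se1 (Se) sets effort on bond)
#2 →J1  (1-jn J1 has f-setter on 0)
#3 →J1  (1-jn J1 has f-setter on 0)

β0 →Sf1
β1 →J1
β2 →J1
β3 →J1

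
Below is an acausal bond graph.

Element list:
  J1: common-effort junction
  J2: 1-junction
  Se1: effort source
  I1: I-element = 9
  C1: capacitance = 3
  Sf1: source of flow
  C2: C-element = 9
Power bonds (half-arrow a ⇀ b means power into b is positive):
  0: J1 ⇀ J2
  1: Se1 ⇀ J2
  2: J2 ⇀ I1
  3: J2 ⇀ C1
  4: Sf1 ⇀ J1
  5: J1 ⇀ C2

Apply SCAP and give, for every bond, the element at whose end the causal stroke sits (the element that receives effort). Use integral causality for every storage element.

bond 0 |J2
bond 1 |J2
bond 2 |I1
bond 3 |J2
bond 4 |Sf1
bond 5 |J1

β1 |J2  (Se1 fixes effort; stroke away)
β4 |Sf1  (Sf1: flow source, stroke at near end)
β2 |I1  (I1 integral (f out))
β0 |J2  (J2 flow already set via bond 2)
β3 |J2  (J2 flow already set via bond 2)
β5 |J1  (J1 needs exactly one e-in)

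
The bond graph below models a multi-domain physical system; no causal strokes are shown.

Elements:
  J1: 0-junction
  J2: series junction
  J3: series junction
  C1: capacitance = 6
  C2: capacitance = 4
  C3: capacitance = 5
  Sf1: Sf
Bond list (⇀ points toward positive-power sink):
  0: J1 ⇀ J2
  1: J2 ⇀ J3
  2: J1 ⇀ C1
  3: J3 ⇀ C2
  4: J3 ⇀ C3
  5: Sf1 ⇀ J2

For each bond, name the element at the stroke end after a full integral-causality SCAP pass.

#0 →J2
#1 →J2
#2 →J1
#3 →J3
#4 →J3
#5 →Sf1

b5 →Sf1  (source Sf1 imposes f)
b0 →J2  (J2: bond 5 brought flow, rest push out)
b1 →J2  (J2 flow already set via bond 5)
b3 →J3  (1-jn J3 has f-setter on 1)
b4 →J3  (J3: bond 1 brought flow, rest push out)
b2 →J1  (closing 0-jn rule on J1)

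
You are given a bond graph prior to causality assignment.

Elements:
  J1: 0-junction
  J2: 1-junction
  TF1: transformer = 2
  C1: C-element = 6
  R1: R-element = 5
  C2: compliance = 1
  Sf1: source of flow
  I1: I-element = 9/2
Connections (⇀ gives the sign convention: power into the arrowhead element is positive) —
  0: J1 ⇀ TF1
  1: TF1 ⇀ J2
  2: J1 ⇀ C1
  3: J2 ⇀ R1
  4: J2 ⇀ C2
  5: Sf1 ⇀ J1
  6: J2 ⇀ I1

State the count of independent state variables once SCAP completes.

3  (C1, C2, I1 all integral)

β5 |Sf1  (source Sf1 imposes f)
β2 |J1  (prefer integral on C1)
β0 |TF1  (J1 effort already set via bond 2)
β1 |J2  (through TF1, causality passes straight; one stroke at TF1)
β4 |J2  (C2: C, integral causality)
β6 |I1  (I1 integral (f out))
β3 |J2  (common-f at J2 fixed by 6)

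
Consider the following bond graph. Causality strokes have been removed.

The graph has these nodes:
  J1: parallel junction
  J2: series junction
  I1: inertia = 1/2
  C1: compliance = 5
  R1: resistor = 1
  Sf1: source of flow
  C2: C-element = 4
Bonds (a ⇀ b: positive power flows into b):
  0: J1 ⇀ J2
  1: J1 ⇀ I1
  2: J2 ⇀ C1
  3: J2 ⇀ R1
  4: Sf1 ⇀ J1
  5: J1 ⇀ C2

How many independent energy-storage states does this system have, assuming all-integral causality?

3  (C1, C2, I1 all integral)

#4 →Sf1  (Sf1 fixes flow; stroke at Sf1)
#1 →I1  (I1 outputs flow p/I1)
#2 →J2  (prefer integral on C1)
#5 →J1  (C2 integral (e out))
#0 →J2  (J1 effort already set via bond 5)
#3 →R1  (closing 1-jn rule on J2)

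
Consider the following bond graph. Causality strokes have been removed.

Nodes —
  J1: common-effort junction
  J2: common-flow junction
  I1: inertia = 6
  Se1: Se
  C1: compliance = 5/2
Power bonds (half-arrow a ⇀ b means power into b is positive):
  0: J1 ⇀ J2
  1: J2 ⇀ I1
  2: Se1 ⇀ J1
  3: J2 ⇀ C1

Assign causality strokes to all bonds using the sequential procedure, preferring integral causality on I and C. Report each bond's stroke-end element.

b0 stroke at J2
b1 stroke at I1
b2 stroke at J1
b3 stroke at J2

β2 stroke→J1  (Se1: effort source, stroke at far end)
β0 stroke→J2  (J1: bond 2 brought effort, rest push out)
β1 stroke→I1  (I1 outputs flow p/I1)
β3 stroke→J2  (1-jn J2 has f-setter on 1)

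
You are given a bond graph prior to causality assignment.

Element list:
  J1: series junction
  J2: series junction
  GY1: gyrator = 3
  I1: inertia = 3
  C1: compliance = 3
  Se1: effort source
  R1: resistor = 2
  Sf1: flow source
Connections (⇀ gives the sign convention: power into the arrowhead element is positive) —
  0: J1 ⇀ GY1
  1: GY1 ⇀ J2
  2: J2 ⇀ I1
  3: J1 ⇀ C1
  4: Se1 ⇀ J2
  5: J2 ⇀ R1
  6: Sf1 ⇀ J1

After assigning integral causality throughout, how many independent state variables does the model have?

#4 stroke at J2  (source Se1 imposes e)
#6 stroke at Sf1  (source Sf1 imposes f)
#0 stroke at J1  (J1: bond 6 brought flow, rest push out)
#3 stroke at J1  (common-f at J1 fixed by 6)
#1 stroke at J2  (GY1 both-in/both-out from 0)
#2 stroke at I1  (I1: I, integral causality)
#5 stroke at J2  (J2 flow already set via bond 2)

2  (C1, I1 all integral)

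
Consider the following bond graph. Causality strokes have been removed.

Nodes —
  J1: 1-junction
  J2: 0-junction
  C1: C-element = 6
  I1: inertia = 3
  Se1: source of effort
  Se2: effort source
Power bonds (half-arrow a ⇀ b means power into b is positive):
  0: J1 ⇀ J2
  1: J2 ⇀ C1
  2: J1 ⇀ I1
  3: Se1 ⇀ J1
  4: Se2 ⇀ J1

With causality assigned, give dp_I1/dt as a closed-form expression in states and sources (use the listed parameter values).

dp_I1/dt = E_Se1 + E_Se2 - q_C1/6

b3 →J1  (Se1 (Se) sets effort on bond)
b4 →J1  (Se2 (Se) sets effort on bond)
b1 →J2  (prefer integral on C1)
b0 →J1  (J2 effort already set via bond 1)
b2 →I1  (J1 needs exactly one f-in)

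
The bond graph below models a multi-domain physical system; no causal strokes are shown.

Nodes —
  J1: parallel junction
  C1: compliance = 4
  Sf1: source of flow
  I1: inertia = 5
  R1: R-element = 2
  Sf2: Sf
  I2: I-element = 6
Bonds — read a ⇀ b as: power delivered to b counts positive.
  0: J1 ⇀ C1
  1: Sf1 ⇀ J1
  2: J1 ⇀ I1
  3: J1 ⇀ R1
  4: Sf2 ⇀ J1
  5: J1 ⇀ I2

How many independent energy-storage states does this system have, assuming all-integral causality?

#1 →Sf1  (source Sf1 imposes f)
#4 →Sf2  (Sf2: flow source, stroke at near end)
#0 →J1  (C1 integral (e out))
#2 →I1  (common-e at J1 fixed by 0)
#3 →R1  (J1: bond 0 brought effort, rest push out)
#5 →I2  (J1: bond 0 brought effort, rest push out)

3  (C1, I1, I2 all integral)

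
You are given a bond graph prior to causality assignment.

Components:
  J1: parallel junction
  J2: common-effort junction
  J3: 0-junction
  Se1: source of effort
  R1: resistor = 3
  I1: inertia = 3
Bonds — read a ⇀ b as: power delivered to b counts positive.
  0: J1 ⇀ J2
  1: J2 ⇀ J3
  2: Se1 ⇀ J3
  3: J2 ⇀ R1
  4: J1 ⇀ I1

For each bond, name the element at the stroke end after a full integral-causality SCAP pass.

b0 →J1
b1 →J2
b2 →J3
b3 →R1
b4 →I1

b2 |J3  (Se1: effort source, stroke at far end)
b1 |J2  (common-e at J3 fixed by 2)
b0 |J1  (0-jn J2 has e-setter on 1)
b3 |R1  (common-e at J2 fixed by 1)
b4 |I1  (J1: bond 0 brought effort, rest push out)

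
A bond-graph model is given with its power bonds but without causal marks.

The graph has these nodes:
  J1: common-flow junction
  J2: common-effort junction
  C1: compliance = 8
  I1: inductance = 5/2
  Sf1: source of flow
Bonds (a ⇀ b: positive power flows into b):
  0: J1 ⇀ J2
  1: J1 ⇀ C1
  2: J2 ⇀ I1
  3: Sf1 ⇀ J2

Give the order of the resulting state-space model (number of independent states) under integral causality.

2  (C1, I1 all integral)

β3 |Sf1  (Sf1 fixes flow; stroke at Sf1)
β1 |J1  (prefer integral on C1)
β0 |J2  (J1 needs exactly one f-in)
β2 |I1  (common-e at J2 fixed by 0)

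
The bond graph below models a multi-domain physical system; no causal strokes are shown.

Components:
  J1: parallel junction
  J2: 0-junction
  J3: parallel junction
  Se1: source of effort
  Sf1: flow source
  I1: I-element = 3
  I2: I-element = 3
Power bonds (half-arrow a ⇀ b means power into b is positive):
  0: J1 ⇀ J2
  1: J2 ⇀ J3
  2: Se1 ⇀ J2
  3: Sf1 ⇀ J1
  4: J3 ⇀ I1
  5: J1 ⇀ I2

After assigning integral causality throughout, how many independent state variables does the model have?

2  (I1, I2 all integral)

#2 stroke→J2  (source Se1 imposes e)
#3 stroke→Sf1  (Sf1 fixes flow; stroke at Sf1)
#0 stroke→J1  (J2 effort already set via bond 2)
#1 stroke→J3  (J2: bond 2 brought effort, rest push out)
#4 stroke→I1  (0-jn J3 has e-setter on 1)
#5 stroke→I2  (0-jn J1 has e-setter on 0)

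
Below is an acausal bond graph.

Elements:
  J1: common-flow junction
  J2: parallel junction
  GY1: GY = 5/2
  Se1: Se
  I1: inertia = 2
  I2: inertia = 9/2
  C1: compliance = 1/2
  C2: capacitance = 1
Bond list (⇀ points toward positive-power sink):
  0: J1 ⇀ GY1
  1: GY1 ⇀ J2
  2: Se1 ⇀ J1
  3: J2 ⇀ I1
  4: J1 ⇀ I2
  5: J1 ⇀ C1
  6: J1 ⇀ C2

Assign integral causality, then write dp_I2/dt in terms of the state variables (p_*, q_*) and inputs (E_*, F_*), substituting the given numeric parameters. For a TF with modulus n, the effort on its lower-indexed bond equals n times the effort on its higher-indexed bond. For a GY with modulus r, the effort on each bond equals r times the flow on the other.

dp_I2/dt = E_Se1 - 5*p_I1/4 - 2*q_C1 - q_C2

#2 →J1  (Se1: effort source, stroke at far end)
#3 →I1  (I1 outputs flow p/I1)
#1 →J2  (closing 0-jn rule on J2)
#0 →J1  (GY1: gyrator matches bond 1)
#4 →I2  (I2: I, integral causality)
#5 →J1  (J1: bond 4 brought flow, rest push out)
#6 →J1  (1-jn J1 has f-setter on 4)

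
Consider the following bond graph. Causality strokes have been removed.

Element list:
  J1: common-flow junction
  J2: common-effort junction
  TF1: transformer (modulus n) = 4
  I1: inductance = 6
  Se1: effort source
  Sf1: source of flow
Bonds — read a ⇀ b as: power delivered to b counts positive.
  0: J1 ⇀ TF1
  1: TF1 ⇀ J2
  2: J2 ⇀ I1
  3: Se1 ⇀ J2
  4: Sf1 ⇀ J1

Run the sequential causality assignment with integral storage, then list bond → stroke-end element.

bond 3 |J2  (Se1 (Se) sets effort on bond)
bond 4 |Sf1  (Sf1 (Sf) sets flow on bond)
bond 0 |J1  (J1: bond 4 brought flow, rest push out)
bond 1 |TF1  (common-e at J2 fixed by 3)
bond 2 |I1  (J2: bond 3 brought effort, rest push out)

bond 0 stroke at J1
bond 1 stroke at TF1
bond 2 stroke at I1
bond 3 stroke at J2
bond 4 stroke at Sf1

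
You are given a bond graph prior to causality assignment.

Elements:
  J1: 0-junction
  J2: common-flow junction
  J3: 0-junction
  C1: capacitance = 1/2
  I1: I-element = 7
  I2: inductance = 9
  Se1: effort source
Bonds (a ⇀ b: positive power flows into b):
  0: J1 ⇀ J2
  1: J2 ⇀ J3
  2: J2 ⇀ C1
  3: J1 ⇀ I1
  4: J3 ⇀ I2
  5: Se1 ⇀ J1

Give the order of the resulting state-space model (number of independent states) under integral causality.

#5 stroke→J1  (Se1 (Se) sets effort on bond)
#0 stroke→J2  (J1 effort already set via bond 5)
#3 stroke→I1  (J1 effort already set via bond 5)
#2 stroke→J2  (C1: C, integral causality)
#1 stroke→J3  (J2: last free bond brings flow in)
#4 stroke→I2  (J3: bond 1 brought effort, rest push out)

3  (C1, I1, I2 all integral)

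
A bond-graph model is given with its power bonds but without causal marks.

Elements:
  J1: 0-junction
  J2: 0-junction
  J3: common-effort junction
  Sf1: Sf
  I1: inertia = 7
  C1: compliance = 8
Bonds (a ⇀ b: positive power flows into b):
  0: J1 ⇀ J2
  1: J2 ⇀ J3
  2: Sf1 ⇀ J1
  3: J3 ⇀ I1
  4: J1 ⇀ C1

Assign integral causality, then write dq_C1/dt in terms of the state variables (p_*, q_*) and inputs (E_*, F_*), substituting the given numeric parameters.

dq_C1/dt = F_Sf1 - p_I1/7

#2 →Sf1  (source Sf1 imposes f)
#3 →I1  (I1: I, integral causality)
#1 →J3  (only one effort-in slot at J3)
#0 →J2  (closing 0-jn rule on J2)
#4 →J1  (J1: last free bond brings effort in)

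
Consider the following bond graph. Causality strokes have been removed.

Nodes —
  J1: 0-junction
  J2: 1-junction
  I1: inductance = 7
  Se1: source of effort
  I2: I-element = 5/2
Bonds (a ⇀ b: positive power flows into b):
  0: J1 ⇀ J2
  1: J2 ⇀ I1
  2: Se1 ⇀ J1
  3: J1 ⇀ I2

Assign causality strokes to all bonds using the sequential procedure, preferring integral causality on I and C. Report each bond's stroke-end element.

#0 stroke at J2
#1 stroke at I1
#2 stroke at J1
#3 stroke at I2

β2 →J1  (Se1 fixes effort; stroke away)
β0 →J2  (0-jn J1 has e-setter on 2)
β3 →I2  (J1 effort already set via bond 2)
β1 →I1  (closing 1-jn rule on J2)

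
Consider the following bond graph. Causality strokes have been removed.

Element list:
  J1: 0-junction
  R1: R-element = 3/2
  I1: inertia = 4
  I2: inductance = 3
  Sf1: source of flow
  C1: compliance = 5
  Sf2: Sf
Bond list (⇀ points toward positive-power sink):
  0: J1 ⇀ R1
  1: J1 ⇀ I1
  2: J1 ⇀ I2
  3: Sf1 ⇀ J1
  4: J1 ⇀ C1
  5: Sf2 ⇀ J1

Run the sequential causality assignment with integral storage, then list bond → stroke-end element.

bond 3 stroke at Sf1  (Sf1 fixes flow; stroke at Sf1)
bond 5 stroke at Sf2  (Sf2 (Sf) sets flow on bond)
bond 1 stroke at I1  (I1: I, integral causality)
bond 2 stroke at I2  (I2 integral (f out))
bond 4 stroke at J1  (prefer integral on C1)
bond 0 stroke at R1  (J1 effort already set via bond 4)

#0 |R1
#1 |I1
#2 |I2
#3 |Sf1
#4 |J1
#5 |Sf2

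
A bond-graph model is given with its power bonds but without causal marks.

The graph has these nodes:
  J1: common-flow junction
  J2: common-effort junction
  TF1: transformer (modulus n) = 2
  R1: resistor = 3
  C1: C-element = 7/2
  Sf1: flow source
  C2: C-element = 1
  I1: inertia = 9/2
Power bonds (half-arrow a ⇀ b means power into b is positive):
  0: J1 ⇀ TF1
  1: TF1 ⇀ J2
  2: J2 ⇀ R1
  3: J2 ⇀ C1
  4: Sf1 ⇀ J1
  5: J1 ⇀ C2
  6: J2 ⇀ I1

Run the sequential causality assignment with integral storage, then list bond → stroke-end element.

b4 |Sf1  (Sf1 fixes flow; stroke at Sf1)
b0 |J1  (common-f at J1 fixed by 4)
b5 |J1  (1-jn J1 has f-setter on 4)
b1 |TF1  (TF1: transformer flips bond 0)
b3 |J2  (C1: C, integral causality)
b2 |R1  (common-e at J2 fixed by 3)
b6 |I1  (J2: bond 3 brought effort, rest push out)

β0 |J1
β1 |TF1
β2 |R1
β3 |J2
β4 |Sf1
β5 |J1
β6 |I1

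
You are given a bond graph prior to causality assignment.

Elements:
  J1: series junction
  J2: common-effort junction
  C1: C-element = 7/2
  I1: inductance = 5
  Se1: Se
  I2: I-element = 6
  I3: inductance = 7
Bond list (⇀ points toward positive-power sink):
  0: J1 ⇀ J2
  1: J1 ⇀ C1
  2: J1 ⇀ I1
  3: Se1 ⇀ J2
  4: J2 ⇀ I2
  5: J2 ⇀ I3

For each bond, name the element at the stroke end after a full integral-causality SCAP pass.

β0 →J1
β1 →J1
β2 →I1
β3 →J2
β4 →I2
β5 →I3

#3 stroke at J2  (Se1 (Se) sets effort on bond)
#0 stroke at J1  (0-jn J2 has e-setter on 3)
#4 stroke at I2  (common-e at J2 fixed by 3)
#5 stroke at I3  (common-e at J2 fixed by 3)
#1 stroke at J1  (C1 outputs effort q/C1)
#2 stroke at I1  (J1 needs exactly one f-in)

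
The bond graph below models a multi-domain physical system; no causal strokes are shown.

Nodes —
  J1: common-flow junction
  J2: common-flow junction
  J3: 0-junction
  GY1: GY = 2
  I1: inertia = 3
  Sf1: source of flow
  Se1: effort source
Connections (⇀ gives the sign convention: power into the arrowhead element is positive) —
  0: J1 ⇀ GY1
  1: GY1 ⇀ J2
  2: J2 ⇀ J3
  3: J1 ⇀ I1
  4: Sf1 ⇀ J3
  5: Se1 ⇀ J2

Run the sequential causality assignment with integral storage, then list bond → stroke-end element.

#0 stroke→J1
#1 stroke→J2
#2 stroke→J3
#3 stroke→I1
#4 stroke→Sf1
#5 stroke→J2

β4 stroke→Sf1  (Sf1 fixes flow; stroke at Sf1)
β5 stroke→J2  (source Se1 imposes e)
β2 stroke→J3  (J3: last free bond brings effort in)
β1 stroke→J2  (J2: bond 2 brought flow, rest push out)
β0 stroke→J1  (through GY1, causality inverts; strokes same side of GY1)
β3 stroke→I1  (closing 1-jn rule on J1)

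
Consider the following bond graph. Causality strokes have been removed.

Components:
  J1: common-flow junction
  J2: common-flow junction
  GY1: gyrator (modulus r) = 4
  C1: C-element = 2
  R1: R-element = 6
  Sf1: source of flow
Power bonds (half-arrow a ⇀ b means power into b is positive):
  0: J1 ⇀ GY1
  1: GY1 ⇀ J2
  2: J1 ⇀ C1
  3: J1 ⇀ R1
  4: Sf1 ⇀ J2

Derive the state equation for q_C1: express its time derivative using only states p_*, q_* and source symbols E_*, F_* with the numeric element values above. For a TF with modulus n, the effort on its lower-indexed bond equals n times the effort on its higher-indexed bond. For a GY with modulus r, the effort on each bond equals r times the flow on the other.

bond 4 stroke at Sf1  (source Sf1 imposes f)
bond 1 stroke at J2  (common-f at J2 fixed by 4)
bond 0 stroke at J1  (GY GY1: same side as bond 1)
bond 2 stroke at J1  (C1 outputs effort q/C1)
bond 3 stroke at R1  (J1: last free bond brings flow in)

dq_C1/dt = -2*F_Sf1/3 - q_C1/12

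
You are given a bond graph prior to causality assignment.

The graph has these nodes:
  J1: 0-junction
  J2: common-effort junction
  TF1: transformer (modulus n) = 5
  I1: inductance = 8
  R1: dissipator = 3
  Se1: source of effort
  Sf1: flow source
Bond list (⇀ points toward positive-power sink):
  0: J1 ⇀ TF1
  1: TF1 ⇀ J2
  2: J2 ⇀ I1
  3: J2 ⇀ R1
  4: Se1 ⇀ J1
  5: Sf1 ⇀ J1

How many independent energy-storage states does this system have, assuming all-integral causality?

b4 stroke→J1  (Se1 (Se) sets effort on bond)
b5 stroke→Sf1  (Sf1: flow source, stroke at near end)
b0 stroke→TF1  (0-jn J1 has e-setter on 4)
b1 stroke→J2  (TF TF1: opposite of bond 0)
b2 stroke→I1  (0-jn J2 has e-setter on 1)
b3 stroke→R1  (0-jn J2 has e-setter on 1)

1  (I1 all integral)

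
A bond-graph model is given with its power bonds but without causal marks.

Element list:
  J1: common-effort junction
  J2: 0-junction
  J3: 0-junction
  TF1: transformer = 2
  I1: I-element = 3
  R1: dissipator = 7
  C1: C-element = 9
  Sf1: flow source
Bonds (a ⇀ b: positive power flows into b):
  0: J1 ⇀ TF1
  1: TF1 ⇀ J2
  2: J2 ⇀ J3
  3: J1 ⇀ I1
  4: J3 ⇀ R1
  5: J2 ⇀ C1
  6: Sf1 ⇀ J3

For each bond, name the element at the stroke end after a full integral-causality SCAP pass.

#6 |Sf1  (Sf1 fixes flow; stroke at Sf1)
#3 |I1  (I1 outputs flow p/I1)
#0 |J1  (J1: last free bond brings effort in)
#1 |TF1  (TF TF1: opposite of bond 0)
#5 |J2  (prefer integral on C1)
#2 |J3  (J2 effort already set via bond 5)
#4 |R1  (J3 effort already set via bond 2)

bond 0 stroke→J1
bond 1 stroke→TF1
bond 2 stroke→J3
bond 3 stroke→I1
bond 4 stroke→R1
bond 5 stroke→J2
bond 6 stroke→Sf1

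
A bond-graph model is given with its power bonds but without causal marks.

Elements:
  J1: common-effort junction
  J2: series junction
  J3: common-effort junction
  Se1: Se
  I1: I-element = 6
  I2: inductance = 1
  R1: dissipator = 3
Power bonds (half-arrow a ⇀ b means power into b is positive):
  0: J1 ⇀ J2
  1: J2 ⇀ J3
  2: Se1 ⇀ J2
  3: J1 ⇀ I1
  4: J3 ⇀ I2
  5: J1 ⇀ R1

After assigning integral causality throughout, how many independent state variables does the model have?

#2 |J2  (Se1 fixes effort; stroke away)
#3 |I1  (I1: I, integral causality)
#4 |I2  (prefer integral on I2)
#1 |J3  (only one effort-in slot at J3)
#0 |J2  (1-jn J2 has f-setter on 1)
#5 |J1  (only one effort-in slot at J1)

2  (I1, I2 all integral)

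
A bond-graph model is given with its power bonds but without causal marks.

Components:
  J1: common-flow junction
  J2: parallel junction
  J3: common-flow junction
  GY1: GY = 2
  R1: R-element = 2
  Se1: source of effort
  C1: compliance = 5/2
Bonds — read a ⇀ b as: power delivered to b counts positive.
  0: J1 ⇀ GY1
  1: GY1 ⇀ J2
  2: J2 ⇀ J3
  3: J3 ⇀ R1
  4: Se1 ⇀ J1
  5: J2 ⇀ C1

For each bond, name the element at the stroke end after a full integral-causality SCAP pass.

bond 4 |J1  (Se1: effort source, stroke at far end)
bond 0 |GY1  (J1 needs exactly one f-in)
bond 1 |GY1  (GY1: gyrator matches bond 0)
bond 5 |J2  (C1: C, integral causality)
bond 2 |J3  (common-e at J2 fixed by 5)
bond 3 |R1  (J3 needs exactly one f-in)

b0 stroke→GY1
b1 stroke→GY1
b2 stroke→J3
b3 stroke→R1
b4 stroke→J1
b5 stroke→J2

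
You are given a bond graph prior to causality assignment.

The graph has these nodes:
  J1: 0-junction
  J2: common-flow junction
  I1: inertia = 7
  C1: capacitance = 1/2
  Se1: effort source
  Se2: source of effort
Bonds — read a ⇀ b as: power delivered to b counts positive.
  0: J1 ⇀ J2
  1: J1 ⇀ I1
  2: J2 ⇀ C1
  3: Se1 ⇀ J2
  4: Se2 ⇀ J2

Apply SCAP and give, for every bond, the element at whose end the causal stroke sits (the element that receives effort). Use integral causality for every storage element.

β3 →J2  (Se1: effort source, stroke at far end)
β4 →J2  (Se2 fixes effort; stroke away)
β1 →I1  (I1 outputs flow p/I1)
β0 →J1  (only one effort-in slot at J1)
β2 →J2  (J2 flow already set via bond 0)

b0 stroke at J1
b1 stroke at I1
b2 stroke at J2
b3 stroke at J2
b4 stroke at J2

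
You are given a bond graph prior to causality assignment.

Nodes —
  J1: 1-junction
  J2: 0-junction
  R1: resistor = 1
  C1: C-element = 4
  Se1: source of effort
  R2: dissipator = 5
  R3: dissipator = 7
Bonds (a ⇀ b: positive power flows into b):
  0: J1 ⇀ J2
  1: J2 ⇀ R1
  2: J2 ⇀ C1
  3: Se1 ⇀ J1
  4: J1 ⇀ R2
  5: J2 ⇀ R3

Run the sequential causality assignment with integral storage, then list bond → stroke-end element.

b0 stroke→J1
b1 stroke→R1
b2 stroke→J2
b3 stroke→J1
b4 stroke→R2
b5 stroke→R3

bond 3 →J1  (Se1 fixes effort; stroke away)
bond 2 →J2  (prefer integral on C1)
bond 0 →J1  (0-jn J2 has e-setter on 2)
bond 1 →R1  (J2 effort already set via bond 2)
bond 5 →R3  (0-jn J2 has e-setter on 2)
bond 4 →R2  (only one flow-in slot at J1)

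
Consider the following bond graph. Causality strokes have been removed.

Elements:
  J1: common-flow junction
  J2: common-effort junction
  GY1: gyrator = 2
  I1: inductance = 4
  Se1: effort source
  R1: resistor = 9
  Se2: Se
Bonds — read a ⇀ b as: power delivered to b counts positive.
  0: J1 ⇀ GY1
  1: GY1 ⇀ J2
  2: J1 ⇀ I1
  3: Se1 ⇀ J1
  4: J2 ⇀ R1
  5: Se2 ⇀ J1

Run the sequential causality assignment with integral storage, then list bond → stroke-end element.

bond 0 →J1
bond 1 →J2
bond 2 →I1
bond 3 →J1
bond 4 →R1
bond 5 →J1

#3 stroke at J1  (Se1: effort source, stroke at far end)
#5 stroke at J1  (source Se2 imposes e)
#2 stroke at I1  (I1 integral (f out))
#0 stroke at J1  (common-f at J1 fixed by 2)
#1 stroke at J2  (GY1: gyrator matches bond 0)
#4 stroke at R1  (J2: bond 1 brought effort, rest push out)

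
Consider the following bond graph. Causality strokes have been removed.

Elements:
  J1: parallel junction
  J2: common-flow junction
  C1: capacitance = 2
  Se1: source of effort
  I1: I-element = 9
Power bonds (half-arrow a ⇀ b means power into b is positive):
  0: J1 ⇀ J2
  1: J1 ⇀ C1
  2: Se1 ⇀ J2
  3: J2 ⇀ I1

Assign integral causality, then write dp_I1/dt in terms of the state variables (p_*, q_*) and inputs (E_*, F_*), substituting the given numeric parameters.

dp_I1/dt = E_Se1 + q_C1/2

b2 stroke→J2  (Se1 fixes effort; stroke away)
b1 stroke→J1  (C1 integral (e out))
b0 stroke→J2  (common-e at J1 fixed by 1)
b3 stroke→I1  (J2: last free bond brings flow in)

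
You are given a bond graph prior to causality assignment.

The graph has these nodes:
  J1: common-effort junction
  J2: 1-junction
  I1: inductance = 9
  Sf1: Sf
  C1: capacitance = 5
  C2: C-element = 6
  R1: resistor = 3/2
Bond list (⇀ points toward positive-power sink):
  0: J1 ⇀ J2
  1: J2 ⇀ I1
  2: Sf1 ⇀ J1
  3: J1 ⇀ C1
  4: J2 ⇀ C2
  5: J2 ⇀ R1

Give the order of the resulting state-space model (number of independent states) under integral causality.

bond 2 |Sf1  (Sf1: flow source, stroke at near end)
bond 1 |I1  (I1 outputs flow p/I1)
bond 0 |J2  (common-f at J2 fixed by 1)
bond 4 |J2  (common-f at J2 fixed by 1)
bond 5 |J2  (J2 flow already set via bond 1)
bond 3 |J1  (closing 0-jn rule on J1)

3  (C1, C2, I1 all integral)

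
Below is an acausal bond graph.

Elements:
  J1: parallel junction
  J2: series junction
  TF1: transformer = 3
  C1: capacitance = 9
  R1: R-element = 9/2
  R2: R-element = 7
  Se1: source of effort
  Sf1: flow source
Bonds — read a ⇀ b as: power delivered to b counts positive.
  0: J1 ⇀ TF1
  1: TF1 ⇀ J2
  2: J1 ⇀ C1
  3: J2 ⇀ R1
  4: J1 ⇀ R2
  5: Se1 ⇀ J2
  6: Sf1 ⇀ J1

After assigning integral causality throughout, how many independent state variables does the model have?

1  (C1 all integral)

b5 |J2  (Se1 fixes effort; stroke away)
b6 |Sf1  (Sf1 fixes flow; stroke at Sf1)
b2 |J1  (C1 outputs effort q/C1)
b0 |TF1  (0-jn J1 has e-setter on 2)
b4 |R2  (common-e at J1 fixed by 2)
b1 |J2  (through TF1, causality passes straight; one stroke at TF1)
b3 |R1  (J2 needs exactly one f-in)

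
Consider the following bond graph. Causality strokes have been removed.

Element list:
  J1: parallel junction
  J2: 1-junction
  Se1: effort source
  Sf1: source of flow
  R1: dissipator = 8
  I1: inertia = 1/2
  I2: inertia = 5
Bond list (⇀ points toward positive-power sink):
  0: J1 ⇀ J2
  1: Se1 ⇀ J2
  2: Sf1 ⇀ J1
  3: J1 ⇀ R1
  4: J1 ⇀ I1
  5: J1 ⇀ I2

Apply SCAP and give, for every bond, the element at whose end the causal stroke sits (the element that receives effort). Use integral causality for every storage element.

β1 |J2  (Se1: effort source, stroke at far end)
β2 |Sf1  (Sf1: flow source, stroke at near end)
β0 |J1  (J2: last free bond brings flow in)
β3 |R1  (J1 effort already set via bond 0)
β4 |I1  (J1: bond 0 brought effort, rest push out)
β5 |I2  (J1 effort already set via bond 0)

b0 |J1
b1 |J2
b2 |Sf1
b3 |R1
b4 |I1
b5 |I2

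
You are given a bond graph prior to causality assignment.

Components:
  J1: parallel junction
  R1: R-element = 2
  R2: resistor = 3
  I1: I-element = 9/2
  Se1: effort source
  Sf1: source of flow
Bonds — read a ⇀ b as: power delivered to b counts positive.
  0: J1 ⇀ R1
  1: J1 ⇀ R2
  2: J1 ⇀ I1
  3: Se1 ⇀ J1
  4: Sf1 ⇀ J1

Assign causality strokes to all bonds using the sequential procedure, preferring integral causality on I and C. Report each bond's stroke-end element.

β3 stroke→J1  (source Se1 imposes e)
β4 stroke→Sf1  (Sf1 (Sf) sets flow on bond)
β0 stroke→R1  (J1: bond 3 brought effort, rest push out)
β1 stroke→R2  (J1 effort already set via bond 3)
β2 stroke→I1  (J1 effort already set via bond 3)

b0 |R1
b1 |R2
b2 |I1
b3 |J1
b4 |Sf1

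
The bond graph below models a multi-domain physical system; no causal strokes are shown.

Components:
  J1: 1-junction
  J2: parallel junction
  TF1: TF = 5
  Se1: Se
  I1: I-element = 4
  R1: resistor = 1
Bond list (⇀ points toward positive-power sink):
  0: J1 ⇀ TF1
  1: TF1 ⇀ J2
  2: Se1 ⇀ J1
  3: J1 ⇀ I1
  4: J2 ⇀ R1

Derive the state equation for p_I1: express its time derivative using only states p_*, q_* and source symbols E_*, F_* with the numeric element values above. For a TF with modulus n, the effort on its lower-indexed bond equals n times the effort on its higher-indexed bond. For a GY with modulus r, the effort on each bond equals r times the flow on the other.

dp_I1/dt = E_Se1 - 25*p_I1/4

#2 stroke→J1  (source Se1 imposes e)
#3 stroke→I1  (I1 integral (f out))
#0 stroke→J1  (common-f at J1 fixed by 3)
#1 stroke→TF1  (TF1: transformer flips bond 0)
#4 stroke→J2  (J2: last free bond brings effort in)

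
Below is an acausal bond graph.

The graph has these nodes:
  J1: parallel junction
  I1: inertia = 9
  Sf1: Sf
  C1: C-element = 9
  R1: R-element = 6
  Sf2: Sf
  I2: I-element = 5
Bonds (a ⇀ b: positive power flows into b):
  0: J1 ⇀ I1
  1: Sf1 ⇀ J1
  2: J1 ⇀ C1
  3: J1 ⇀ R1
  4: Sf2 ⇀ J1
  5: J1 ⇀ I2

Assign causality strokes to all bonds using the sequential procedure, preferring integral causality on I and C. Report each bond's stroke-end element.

b1 stroke→Sf1  (Sf1 fixes flow; stroke at Sf1)
b4 stroke→Sf2  (Sf2 fixes flow; stroke at Sf2)
b0 stroke→I1  (I1 outputs flow p/I1)
b2 stroke→J1  (C1 integral (e out))
b3 stroke→R1  (common-e at J1 fixed by 2)
b5 stroke→I2  (J1: bond 2 brought effort, rest push out)

#0 stroke at I1
#1 stroke at Sf1
#2 stroke at J1
#3 stroke at R1
#4 stroke at Sf2
#5 stroke at I2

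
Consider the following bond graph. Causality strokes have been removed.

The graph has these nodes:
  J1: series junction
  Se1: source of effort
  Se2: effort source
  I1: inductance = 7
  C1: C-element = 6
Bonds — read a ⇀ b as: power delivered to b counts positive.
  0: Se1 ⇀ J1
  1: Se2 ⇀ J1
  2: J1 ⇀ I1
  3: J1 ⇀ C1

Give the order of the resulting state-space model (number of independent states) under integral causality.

2  (C1, I1 all integral)

#0 stroke→J1  (Se1 (Se) sets effort on bond)
#1 stroke→J1  (source Se2 imposes e)
#2 stroke→I1  (I1 integral (f out))
#3 stroke→J1  (1-jn J1 has f-setter on 2)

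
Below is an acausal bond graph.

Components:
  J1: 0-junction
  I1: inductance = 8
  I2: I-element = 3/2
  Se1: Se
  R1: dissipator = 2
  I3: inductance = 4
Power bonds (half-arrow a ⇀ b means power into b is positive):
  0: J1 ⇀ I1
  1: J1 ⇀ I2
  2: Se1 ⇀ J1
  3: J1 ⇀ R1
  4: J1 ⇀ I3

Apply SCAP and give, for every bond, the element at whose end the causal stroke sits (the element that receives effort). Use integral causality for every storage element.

#0 stroke→I1
#1 stroke→I2
#2 stroke→J1
#3 stroke→R1
#4 stroke→I3

bond 2 |J1  (source Se1 imposes e)
bond 0 |I1  (common-e at J1 fixed by 2)
bond 1 |I2  (J1 effort already set via bond 2)
bond 3 |R1  (J1: bond 2 brought effort, rest push out)
bond 4 |I3  (J1: bond 2 brought effort, rest push out)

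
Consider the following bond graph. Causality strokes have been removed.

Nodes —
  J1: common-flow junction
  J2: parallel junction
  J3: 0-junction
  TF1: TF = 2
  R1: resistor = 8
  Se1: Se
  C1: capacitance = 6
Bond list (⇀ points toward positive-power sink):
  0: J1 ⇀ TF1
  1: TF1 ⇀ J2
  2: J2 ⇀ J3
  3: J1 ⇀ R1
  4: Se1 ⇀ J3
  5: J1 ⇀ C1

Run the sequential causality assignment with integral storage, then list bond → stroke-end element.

bond 4 stroke at J3  (Se1 fixes effort; stroke away)
bond 2 stroke at J2  (J3 effort already set via bond 4)
bond 1 stroke at TF1  (J2: bond 2 brought effort, rest push out)
bond 0 stroke at J1  (TF1: transformer flips bond 1)
bond 5 stroke at J1  (C1 outputs effort q/C1)
bond 3 stroke at R1  (closing 1-jn rule on J1)

β0 →J1
β1 →TF1
β2 →J2
β3 →R1
β4 →J3
β5 →J1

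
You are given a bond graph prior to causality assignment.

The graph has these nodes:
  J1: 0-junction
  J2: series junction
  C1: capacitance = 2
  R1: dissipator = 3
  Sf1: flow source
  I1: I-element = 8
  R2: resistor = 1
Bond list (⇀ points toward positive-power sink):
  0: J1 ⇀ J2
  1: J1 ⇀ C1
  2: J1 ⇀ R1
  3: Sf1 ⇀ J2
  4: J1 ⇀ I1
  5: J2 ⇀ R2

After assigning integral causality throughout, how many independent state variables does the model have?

2  (C1, I1 all integral)

β3 stroke→Sf1  (Sf1 (Sf) sets flow on bond)
β0 stroke→J2  (common-f at J2 fixed by 3)
β5 stroke→J2  (1-jn J2 has f-setter on 3)
β1 stroke→J1  (prefer integral on C1)
β2 stroke→R1  (common-e at J1 fixed by 1)
β4 stroke→I1  (J1: bond 1 brought effort, rest push out)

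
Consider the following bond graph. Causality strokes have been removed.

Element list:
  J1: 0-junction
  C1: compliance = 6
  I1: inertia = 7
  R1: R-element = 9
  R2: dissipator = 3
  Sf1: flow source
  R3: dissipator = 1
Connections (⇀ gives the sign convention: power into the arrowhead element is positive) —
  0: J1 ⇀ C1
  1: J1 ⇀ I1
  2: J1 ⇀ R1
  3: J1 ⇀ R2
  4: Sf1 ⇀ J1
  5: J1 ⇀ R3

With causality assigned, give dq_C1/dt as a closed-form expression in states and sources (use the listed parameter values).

dq_C1/dt = F_Sf1 - p_I1/7 - 13*q_C1/54

bond 4 |Sf1  (Sf1 (Sf) sets flow on bond)
bond 0 |J1  (C1 integral (e out))
bond 1 |I1  (J1 effort already set via bond 0)
bond 2 |R1  (0-jn J1 has e-setter on 0)
bond 3 |R2  (J1: bond 0 brought effort, rest push out)
bond 5 |R3  (0-jn J1 has e-setter on 0)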